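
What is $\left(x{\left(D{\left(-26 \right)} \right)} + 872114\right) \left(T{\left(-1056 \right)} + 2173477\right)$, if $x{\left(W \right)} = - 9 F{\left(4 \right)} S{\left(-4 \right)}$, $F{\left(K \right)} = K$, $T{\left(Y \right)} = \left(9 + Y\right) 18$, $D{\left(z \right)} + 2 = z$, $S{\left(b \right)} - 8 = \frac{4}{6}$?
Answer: $1878411615062$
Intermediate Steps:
$S{\left(b \right)} = \frac{26}{3}$ ($S{\left(b \right)} = 8 + \frac{4}{6} = 8 + 4 \cdot \frac{1}{6} = 8 + \frac{2}{3} = \frac{26}{3}$)
$D{\left(z \right)} = -2 + z$
$T{\left(Y \right)} = 162 + 18 Y$
$x{\left(W \right)} = -312$ ($x{\left(W \right)} = \left(-9\right) 4 \cdot \frac{26}{3} = \left(-36\right) \frac{26}{3} = -312$)
$\left(x{\left(D{\left(-26 \right)} \right)} + 872114\right) \left(T{\left(-1056 \right)} + 2173477\right) = \left(-312 + 872114\right) \left(\left(162 + 18 \left(-1056\right)\right) + 2173477\right) = 871802 \left(\left(162 - 19008\right) + 2173477\right) = 871802 \left(-18846 + 2173477\right) = 871802 \cdot 2154631 = 1878411615062$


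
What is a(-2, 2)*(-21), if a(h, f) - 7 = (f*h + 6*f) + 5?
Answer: -420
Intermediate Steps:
a(h, f) = 12 + 6*f + f*h (a(h, f) = 7 + ((f*h + 6*f) + 5) = 7 + ((6*f + f*h) + 5) = 7 + (5 + 6*f + f*h) = 12 + 6*f + f*h)
a(-2, 2)*(-21) = (12 + 6*2 + 2*(-2))*(-21) = (12 + 12 - 4)*(-21) = 20*(-21) = -420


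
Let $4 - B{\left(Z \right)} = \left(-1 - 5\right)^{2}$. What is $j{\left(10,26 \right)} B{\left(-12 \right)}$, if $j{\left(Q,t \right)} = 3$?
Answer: $-96$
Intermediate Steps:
$B{\left(Z \right)} = -32$ ($B{\left(Z \right)} = 4 - \left(-1 - 5\right)^{2} = 4 - \left(-6\right)^{2} = 4 - 36 = -32$)
$j{\left(10,26 \right)} B{\left(-12 \right)} = 3 \left(-32\right) = -96$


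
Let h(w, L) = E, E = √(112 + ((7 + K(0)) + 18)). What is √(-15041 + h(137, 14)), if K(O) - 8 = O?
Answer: √(-15041 + √145) ≈ 122.59*I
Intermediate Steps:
K(O) = 8 + O
E = √145 (E = √(112 + ((7 + (8 + 0)) + 18)) = √(112 + ((7 + 8) + 18)) = √(112 + (15 + 18)) = √(112 + 33) = √145 ≈ 12.042)
h(w, L) = √145
√(-15041 + h(137, 14)) = √(-15041 + √145)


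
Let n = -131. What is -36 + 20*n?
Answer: -2656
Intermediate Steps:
-36 + 20*n = -36 + 20*(-131) = -36 - 2620 = -2656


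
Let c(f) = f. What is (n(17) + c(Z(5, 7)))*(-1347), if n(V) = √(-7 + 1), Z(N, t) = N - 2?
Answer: -4041 - 1347*I*√6 ≈ -4041.0 - 3299.5*I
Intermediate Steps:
Z(N, t) = -2 + N
n(V) = I*√6 (n(V) = √(-6) = I*√6)
(n(17) + c(Z(5, 7)))*(-1347) = (I*√6 + (-2 + 5))*(-1347) = (I*√6 + 3)*(-1347) = (3 + I*√6)*(-1347) = -4041 - 1347*I*√6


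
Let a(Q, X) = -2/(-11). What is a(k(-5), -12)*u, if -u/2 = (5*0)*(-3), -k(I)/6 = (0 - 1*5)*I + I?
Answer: 0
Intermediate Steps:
k(I) = 24*I (k(I) = -6*((0 - 1*5)*I + I) = -6*((0 - 5)*I + I) = -6*(-5*I + I) = -(-24)*I = 24*I)
a(Q, X) = 2/11 (a(Q, X) = -2*(-1/11) = 2/11)
u = 0 (u = -2*5*0*(-3) = -0*(-3) = -2*0 = 0)
a(k(-5), -12)*u = (2/11)*0 = 0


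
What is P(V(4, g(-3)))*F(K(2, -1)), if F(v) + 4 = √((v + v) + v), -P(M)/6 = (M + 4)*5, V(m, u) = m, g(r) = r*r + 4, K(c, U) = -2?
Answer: 960 - 240*I*√6 ≈ 960.0 - 587.88*I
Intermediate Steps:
g(r) = 4 + r² (g(r) = r² + 4 = 4 + r²)
P(M) = -120 - 30*M (P(M) = -6*(M + 4)*5 = -6*(4 + M)*5 = -6*(20 + 5*M) = -120 - 30*M)
F(v) = -4 + √3*√v (F(v) = -4 + √((v + v) + v) = -4 + √(2*v + v) = -4 + √(3*v) = -4 + √3*√v)
P(V(4, g(-3)))*F(K(2, -1)) = (-120 - 30*4)*(-4 + √3*√(-2)) = (-120 - 120)*(-4 + √3*(I*√2)) = -240*(-4 + I*√6) = 960 - 240*I*√6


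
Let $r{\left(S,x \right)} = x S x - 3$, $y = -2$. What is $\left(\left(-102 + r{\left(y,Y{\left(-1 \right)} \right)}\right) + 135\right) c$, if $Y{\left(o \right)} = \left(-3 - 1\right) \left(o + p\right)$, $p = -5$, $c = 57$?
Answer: $-63954$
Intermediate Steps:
$Y{\left(o \right)} = 20 - 4 o$ ($Y{\left(o \right)} = \left(-3 - 1\right) \left(o - 5\right) = - 4 \left(-5 + o\right) = 20 - 4 o$)
$r{\left(S,x \right)} = -3 + S x^{2}$ ($r{\left(S,x \right)} = S x x - 3 = S x^{2} - 3 = -3 + S x^{2}$)
$\left(\left(-102 + r{\left(y,Y{\left(-1 \right)} \right)}\right) + 135\right) c = \left(\left(-102 - \left(3 + 2 \left(20 - -4\right)^{2}\right)\right) + 135\right) 57 = \left(\left(-102 - \left(3 + 2 \left(20 + 4\right)^{2}\right)\right) + 135\right) 57 = \left(\left(-102 - \left(3 + 2 \cdot 24^{2}\right)\right) + 135\right) 57 = \left(\left(-102 - 1155\right) + 135\right) 57 = \left(-1257 + 135\right) 57 = \left(-1122\right) 57 = -63954$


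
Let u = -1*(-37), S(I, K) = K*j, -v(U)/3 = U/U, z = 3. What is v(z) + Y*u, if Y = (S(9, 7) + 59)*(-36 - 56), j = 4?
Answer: -296151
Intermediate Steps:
v(U) = -3 (v(U) = -3*U/U = -3*1 = -3)
S(I, K) = 4*K (S(I, K) = K*4 = 4*K)
u = 37
Y = -8004 (Y = (4*7 + 59)*(-36 - 56) = (28 + 59)*(-92) = 87*(-92) = -8004)
v(z) + Y*u = -3 - 8004*37 = -3 - 296148 = -296151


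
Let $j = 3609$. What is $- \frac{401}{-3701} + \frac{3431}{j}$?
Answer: $\frac{14145340}{13356909} \approx 1.059$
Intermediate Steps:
$- \frac{401}{-3701} + \frac{3431}{j} = - \frac{401}{-3701} + \frac{3431}{3609} = \left(-401\right) \left(- \frac{1}{3701}\right) + 3431 \cdot \frac{1}{3609} = \frac{401}{3701} + \frac{3431}{3609} = \frac{14145340}{13356909}$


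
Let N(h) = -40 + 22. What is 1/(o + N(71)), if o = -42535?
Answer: -1/42553 ≈ -2.3500e-5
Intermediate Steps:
N(h) = -18
1/(o + N(71)) = 1/(-42535 - 18) = 1/(-42553) = -1/42553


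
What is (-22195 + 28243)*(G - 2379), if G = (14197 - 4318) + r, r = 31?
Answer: 45547488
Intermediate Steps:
G = 9910 (G = (14197 - 4318) + 31 = 9879 + 31 = 9910)
(-22195 + 28243)*(G - 2379) = (-22195 + 28243)*(9910 - 2379) = 6048*7531 = 45547488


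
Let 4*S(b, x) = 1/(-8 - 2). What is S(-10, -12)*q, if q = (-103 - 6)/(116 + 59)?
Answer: 109/7000 ≈ 0.015571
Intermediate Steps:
S(b, x) = -1/40 (S(b, x) = 1/(4*(-8 - 2)) = (¼)/(-10) = (¼)*(-⅒) = -1/40)
q = -109/175 ≈ -0.62286
S(-10, -12)*q = -1/40*(-109/175) = 109/7000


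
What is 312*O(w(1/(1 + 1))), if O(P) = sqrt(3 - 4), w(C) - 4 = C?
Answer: 312*I ≈ 312.0*I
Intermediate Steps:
w(C) = 4 + C
O(P) = I (O(P) = sqrt(-1) = I)
312*O(w(1/(1 + 1))) = 312*I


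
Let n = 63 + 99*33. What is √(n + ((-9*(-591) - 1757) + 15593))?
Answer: √22485 ≈ 149.95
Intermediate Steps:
n = 3330 (n = 63 + 3267 = 3330)
√(n + ((-9*(-591) - 1757) + 15593)) = √(3330 + ((-9*(-591) - 1757) + 15593)) = √(3330 + ((5319 - 1757) + 15593)) = √(3330 + (3562 + 15593)) = √(3330 + 19155) = √22485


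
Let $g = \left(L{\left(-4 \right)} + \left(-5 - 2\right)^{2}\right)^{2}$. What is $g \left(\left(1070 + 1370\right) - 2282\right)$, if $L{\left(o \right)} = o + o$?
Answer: $265598$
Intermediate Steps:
$L{\left(o \right)} = 2 o$
$g = 1681$ ($g = \left(2 \left(-4\right) + \left(-5 - 2\right)^{2}\right)^{2} = \left(-8 + \left(-7\right)^{2}\right)^{2} = \left(-8 + 49\right)^{2} = 41^{2} = 1681$)
$g \left(\left(1070 + 1370\right) - 2282\right) = 1681 \left(\left(1070 + 1370\right) - 2282\right) = 1681 \left(2440 - 2282\right) = 1681 \cdot 158 = 265598$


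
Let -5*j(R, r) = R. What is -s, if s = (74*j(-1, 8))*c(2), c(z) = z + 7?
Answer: -666/5 ≈ -133.20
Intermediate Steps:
j(R, r) = -R/5
c(z) = 7 + z
s = 666/5 (s = (74*(-⅕*(-1)))*(7 + 2) = (74*(⅕))*9 = (74/5)*9 = 666/5 ≈ 133.20)
-s = -1*666/5 = -666/5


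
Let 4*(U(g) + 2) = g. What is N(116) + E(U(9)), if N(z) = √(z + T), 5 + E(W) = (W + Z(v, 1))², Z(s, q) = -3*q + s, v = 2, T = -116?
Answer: -71/16 ≈ -4.4375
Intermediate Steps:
U(g) = -2 + g/4
Z(s, q) = s - 3*q
E(W) = -5 + (-1 + W)² (E(W) = -5 + (W + (2 - 3*1))² = -5 + (W + (2 - 3))² = -5 + (W - 1)² = -5 + (-1 + W)²)
N(z) = √(-116 + z) (N(z) = √(z - 116) = √(-116 + z))
N(116) + E(U(9)) = √(-116 + 116) + (-5 + (-1 + (-2 + (¼)*9))²) = √0 + (-5 + (-1 + (-2 + 9/4))²) = 0 + (-5 + (-1 + ¼)²) = 0 + (-5 + (-¾)²) = 0 + (-5 + 9/16) = 0 - 71/16 = -71/16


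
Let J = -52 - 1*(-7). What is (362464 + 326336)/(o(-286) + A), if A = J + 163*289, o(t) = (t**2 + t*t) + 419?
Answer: 688800/211073 ≈ 3.2633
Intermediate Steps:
J = -45 (J = -52 + 7 = -45)
o(t) = 419 + 2*t**2 (o(t) = (t**2 + t**2) + 419 = 2*t**2 + 419 = 419 + 2*t**2)
A = 47062 (A = -45 + 163*289 = -45 + 47107 = 47062)
(362464 + 326336)/(o(-286) + A) = (362464 + 326336)/((419 + 2*(-286)**2) + 47062) = 688800/((419 + 2*81796) + 47062) = 688800/((419 + 163592) + 47062) = 688800/(164011 + 47062) = 688800/211073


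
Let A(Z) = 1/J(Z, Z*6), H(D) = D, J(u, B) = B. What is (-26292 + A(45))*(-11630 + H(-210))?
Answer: 8405025376/27 ≈ 3.1130e+8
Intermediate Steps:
A(Z) = 1/(6*Z) (A(Z) = 1/(Z*6) = 1/(6*Z))
(-26292 + A(45))*(-11630 + H(-210)) = (-26292 + (1/6)/45)*(-11630 - 210) = (-26292 + (1/6)*(1/45))*(-11840) = (-26292 + 1/270)*(-11840) = -7098839/270*(-11840) = 8405025376/27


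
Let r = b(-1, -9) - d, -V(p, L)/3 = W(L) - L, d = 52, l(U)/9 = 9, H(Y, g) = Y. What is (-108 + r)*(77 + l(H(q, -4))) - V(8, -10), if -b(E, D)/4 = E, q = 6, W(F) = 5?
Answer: -24603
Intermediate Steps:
l(U) = 81 (l(U) = 9*9 = 81)
b(E, D) = -4*E
V(p, L) = -15 + 3*L (V(p, L) = -3*(5 - L) = -15 + 3*L)
r = -48 (r = -4*(-1) - 1*52 = 4 - 52 = -48)
(-108 + r)*(77 + l(H(q, -4))) - V(8, -10) = (-108 - 48)*(77 + 81) - (-15 + 3*(-10)) = -156*158 - (-15 - 30) = -24648 - 1*(-45) = -24648 + 45 = -24603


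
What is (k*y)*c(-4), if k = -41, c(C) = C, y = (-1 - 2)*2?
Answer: -984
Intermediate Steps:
y = -6 (y = -3*2 = -6)
(k*y)*c(-4) = -41*(-6)*(-4) = 246*(-4) = -984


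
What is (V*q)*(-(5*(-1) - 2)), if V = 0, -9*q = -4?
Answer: 0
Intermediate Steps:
q = 4/9 (q = -⅑*(-4) = 4/9 ≈ 0.44444)
(V*q)*(-(5*(-1) - 2)) = (0*(4/9))*(-(5*(-1) - 2)) = 0*(-(-5 - 2)) = 0*(-1*(-7)) = 0*7 = 0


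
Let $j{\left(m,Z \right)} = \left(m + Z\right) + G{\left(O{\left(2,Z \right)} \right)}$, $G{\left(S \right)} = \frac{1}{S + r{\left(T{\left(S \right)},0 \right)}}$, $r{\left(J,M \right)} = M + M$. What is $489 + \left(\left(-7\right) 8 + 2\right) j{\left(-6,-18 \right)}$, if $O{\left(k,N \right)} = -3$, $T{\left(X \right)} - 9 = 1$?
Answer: $1803$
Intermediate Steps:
$T{\left(X \right)} = 10$ ($T{\left(X \right)} = 9 + 1 = 10$)
$r{\left(J,M \right)} = 2 M$
$G{\left(S \right)} = \frac{1}{S}$ ($G{\left(S \right)} = \frac{1}{S + 2 \cdot 0} = \frac{1}{S + 0} = \frac{1}{S}$)
$j{\left(m,Z \right)} = - \frac{1}{3} + Z + m$ ($j{\left(m,Z \right)} = \left(m + Z\right) + \frac{1}{-3} = \left(Z + m\right) - \frac{1}{3} = - \frac{1}{3} + Z + m$)
$489 + \left(\left(-7\right) 8 + 2\right) j{\left(-6,-18 \right)} = 489 + \left(\left(-7\right) 8 + 2\right) \left(- \frac{1}{3} - 18 - 6\right) = 489 + \left(-56 + 2\right) \left(- \frac{73}{3}\right) = 489 - -1314 = 489 + 1314 = 1803$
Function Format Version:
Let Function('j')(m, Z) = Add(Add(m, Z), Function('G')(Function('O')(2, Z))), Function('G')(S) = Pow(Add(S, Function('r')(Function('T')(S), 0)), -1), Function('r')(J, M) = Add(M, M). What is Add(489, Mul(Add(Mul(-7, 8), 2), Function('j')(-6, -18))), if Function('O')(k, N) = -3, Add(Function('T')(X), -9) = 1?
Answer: 1803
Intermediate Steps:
Function('T')(X) = 10 (Function('T')(X) = Add(9, 1) = 10)
Function('r')(J, M) = Mul(2, M)
Function('G')(S) = Pow(S, -1) (Function('G')(S) = Pow(Add(S, Mul(2, 0)), -1) = Pow(Add(S, 0), -1) = Pow(S, -1))
Function('j')(m, Z) = Add(Rational(-1, 3), Z, m) (Function('j')(m, Z) = Add(Add(m, Z), Pow(-3, -1)) = Add(Add(Z, m), Rational(-1, 3)) = Add(Rational(-1, 3), Z, m))
Add(489, Mul(Add(Mul(-7, 8), 2), Function('j')(-6, -18))) = Add(489, Mul(Add(Mul(-7, 8), 2), Add(Rational(-1, 3), -18, -6))) = Add(489, Mul(Add(-56, 2), Rational(-73, 3))) = Add(489, Mul(-54, Rational(-73, 3))) = Add(489, 1314) = 1803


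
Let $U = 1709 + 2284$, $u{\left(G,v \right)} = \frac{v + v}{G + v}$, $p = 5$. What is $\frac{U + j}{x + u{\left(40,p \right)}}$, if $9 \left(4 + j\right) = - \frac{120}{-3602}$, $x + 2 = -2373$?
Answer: $- \frac{64657761}{38492773} \approx -1.6797$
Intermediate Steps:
$x = -2375$ ($x = -2 - 2373 = -2375$)
$j = - \frac{21592}{5403}$ ($j = -4 + \frac{\left(-120\right) \frac{1}{-3602}}{9} = -4 + \frac{\left(-120\right) \left(- \frac{1}{3602}\right)}{9} = -4 + \frac{1}{9} \cdot \frac{60}{1801} = -4 + \frac{20}{5403} = - \frac{21592}{5403} \approx -3.9963$)
$u{\left(G,v \right)} = \frac{2 v}{G + v}$
$U = 3993$
$\frac{U + j}{x + u{\left(40,p \right)}} = \frac{3993 - \frac{21592}{5403}}{-2375 + 2 \cdot 5 \frac{1}{40 + 5}} = \frac{21552587}{5403 \left(-2375 + 2 \cdot 5 \cdot \frac{1}{45}\right)} = \frac{21552587}{5403 \left(-2375 + \frac{2}{9}\right)} = \frac{21552587}{5403 \left(- \frac{21373}{9}\right)} = \frac{21552587}{5403} \left(- \frac{9}{21373}\right) = - \frac{64657761}{38492773}$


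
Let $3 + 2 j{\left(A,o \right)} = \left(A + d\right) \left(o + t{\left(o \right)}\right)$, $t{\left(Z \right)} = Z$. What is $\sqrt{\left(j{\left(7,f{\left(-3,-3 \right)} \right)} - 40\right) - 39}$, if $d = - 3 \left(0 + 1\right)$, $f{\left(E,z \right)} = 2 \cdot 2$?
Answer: $\frac{i \sqrt{258}}{2} \approx 8.0312 i$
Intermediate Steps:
$f{\left(E,z \right)} = 4$
$d = -3$ ($d = \left(-3\right) 1 = -3$)
$j{\left(A,o \right)} = - \frac{3}{2} + o \left(-3 + A\right)$ ($j{\left(A,o \right)} = - \frac{3}{2} + \frac{\left(A - 3\right) \left(o + o\right)}{2} = - \frac{3}{2} + \frac{\left(-3 + A\right) 2 o}{2} = - \frac{3}{2} + \frac{2 o \left(-3 + A\right)}{2} = - \frac{3}{2} + o \left(-3 + A\right)$)
$\sqrt{\left(j{\left(7,f{\left(-3,-3 \right)} \right)} - 40\right) - 39} = \sqrt{\left(\left(- \frac{3}{2} - 12 + 7 \cdot 4\right) - 40\right) - 39} = \sqrt{\left(\left(- \frac{3}{2} - 12 + 28\right) - 40\right) - 39} = \sqrt{\left(\frac{29}{2} - 40\right) - 39} = \sqrt{- \frac{51}{2} - 39} = \sqrt{- \frac{129}{2}} = \frac{i \sqrt{258}}{2}$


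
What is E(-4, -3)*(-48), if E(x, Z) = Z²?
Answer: -432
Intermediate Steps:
E(-4, -3)*(-48) = (-3)²*(-48) = 9*(-48) = -432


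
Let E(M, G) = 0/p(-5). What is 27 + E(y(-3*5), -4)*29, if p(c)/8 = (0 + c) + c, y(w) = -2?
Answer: 27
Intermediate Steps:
p(c) = 16*c (p(c) = 8*((0 + c) + c) = 8*(c + c) = 8*(2*c) = 16*c)
E(M, G) = 0 (E(M, G) = 0/((16*(-5))) = 0/(-80) = 0*(-1/80) = 0)
27 + E(y(-3*5), -4)*29 = 27 + 0*29 = 27 + 0 = 27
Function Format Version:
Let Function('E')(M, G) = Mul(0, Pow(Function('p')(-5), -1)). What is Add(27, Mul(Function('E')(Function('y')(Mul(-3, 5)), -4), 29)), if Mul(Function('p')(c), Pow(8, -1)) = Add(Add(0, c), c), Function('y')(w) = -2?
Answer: 27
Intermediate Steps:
Function('p')(c) = Mul(16, c) (Function('p')(c) = Mul(8, Add(Add(0, c), c)) = Mul(8, Add(c, c)) = Mul(8, Mul(2, c)) = Mul(16, c))
Function('E')(M, G) = 0 (Function('E')(M, G) = Mul(0, Pow(Mul(16, -5), -1)) = Mul(0, Pow(-80, -1)) = Mul(0, Rational(-1, 80)) = 0)
Add(27, Mul(Function('E')(Function('y')(Mul(-3, 5)), -4), 29)) = Add(27, Mul(0, 29)) = Add(27, 0) = 27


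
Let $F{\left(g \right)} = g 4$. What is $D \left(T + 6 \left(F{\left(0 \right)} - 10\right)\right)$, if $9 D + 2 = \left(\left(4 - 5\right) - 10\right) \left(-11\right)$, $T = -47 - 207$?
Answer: $- \frac{37366}{9} \approx -4151.8$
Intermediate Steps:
$F{\left(g \right)} = 4 g$
$T = -254$
$D = \frac{119}{9}$ ($D = - \frac{2}{9} + \frac{\left(\left(4 - 5\right) - 10\right) \left(-11\right)}{9} = - \frac{2}{9} + \frac{\left(-1 - 10\right) \left(-11\right)}{9} = - \frac{2}{9} + \frac{\left(-11\right) \left(-11\right)}{9} = - \frac{2}{9} + \frac{1}{9} \cdot 121 = - \frac{2}{9} + \frac{121}{9} = \frac{119}{9} \approx 13.222$)
$D \left(T + 6 \left(F{\left(0 \right)} - 10\right)\right) = \frac{119 \left(-254 + 6 \left(4 \cdot 0 - 10\right)\right)}{9} = \frac{119 \left(-254 + 6 \left(0 - 10\right)\right)}{9} = \frac{119 \left(-254 + 6 \left(-10\right)\right)}{9} = \frac{119 \left(-254 - 60\right)}{9} = \frac{119}{9} \left(-314\right) = - \frac{37366}{9}$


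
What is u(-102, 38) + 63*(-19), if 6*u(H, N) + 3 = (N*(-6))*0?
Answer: -2395/2 ≈ -1197.5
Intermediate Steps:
u(H, N) = -1/2 (u(H, N) = -1/2 + ((N*(-6))*0)/6 = -1/2 + (-6*N*0)/6 = -1/2 + (1/6)*0 = -1/2 + 0 = -1/2)
u(-102, 38) + 63*(-19) = -1/2 + 63*(-19) = -1/2 - 1197 = -2395/2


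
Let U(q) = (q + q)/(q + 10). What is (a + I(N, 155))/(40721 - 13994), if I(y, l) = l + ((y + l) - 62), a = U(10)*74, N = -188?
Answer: 134/26727 ≈ 0.0050137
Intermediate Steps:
U(q) = 2*q/(10 + q) (U(q) = (2*q)/(10 + q) = 2*q/(10 + q))
a = 74 (a = (2*10/(10 + 10))*74 = (2*10/20)*74 = (2*10*(1/20))*74 = 1*74 = 74)
I(y, l) = -62 + y + 2*l (I(y, l) = l + ((l + y) - 62) = l + (-62 + l + y) = -62 + y + 2*l)
(a + I(N, 155))/(40721 - 13994) = (74 + (-62 - 188 + 2*155))/(40721 - 13994) = (74 + (-62 - 188 + 310))/26727 = (74 + 60)*(1/26727) = 134*(1/26727) = 134/26727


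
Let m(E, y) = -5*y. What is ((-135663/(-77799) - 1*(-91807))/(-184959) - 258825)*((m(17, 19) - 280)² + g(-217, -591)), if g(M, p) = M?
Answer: -58103980151295166072/1598847249 ≈ -3.6341e+10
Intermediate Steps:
((-135663/(-77799) - 1*(-91807))/(-184959) - 258825)*((m(17, 19) - 280)² + g(-217, -591)) = ((-135663/(-77799) - 1*(-91807))/(-184959) - 258825)*((-5*19 - 280)² - 217) = ((-135663*(-1/77799) + 91807)*(-1/184959) - 258825)*((-95 - 280)² - 217) = ((45221/25933 + 91807)*(-1/184959) - 258825)*((-375)² - 217) = ((2380876152/25933)*(-1/184959) - 258825)*(140625 - 217) = (-793625384/1598847249 - 258825)*140408 = -413822432847809/1598847249*140408 = -58103980151295166072/1598847249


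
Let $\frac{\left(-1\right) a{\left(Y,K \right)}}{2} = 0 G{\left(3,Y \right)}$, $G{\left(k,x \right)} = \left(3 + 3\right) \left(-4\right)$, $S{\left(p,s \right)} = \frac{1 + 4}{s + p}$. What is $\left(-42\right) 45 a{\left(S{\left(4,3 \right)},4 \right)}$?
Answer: $0$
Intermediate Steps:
$S{\left(p,s \right)} = \frac{5}{p + s}$
$G{\left(k,x \right)} = -24$ ($G{\left(k,x \right)} = 6 \left(-4\right) = -24$)
$a{\left(Y,K \right)} = 0$ ($a{\left(Y,K \right)} = - 2 \cdot 0 \left(-24\right) = \left(-2\right) 0 = 0$)
$\left(-42\right) 45 a{\left(S{\left(4,3 \right)},4 \right)} = \left(-42\right) 45 \cdot 0 = \left(-1890\right) 0 = 0$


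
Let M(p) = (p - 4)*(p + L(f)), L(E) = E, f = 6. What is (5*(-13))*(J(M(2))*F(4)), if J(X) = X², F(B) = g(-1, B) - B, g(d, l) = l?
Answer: 0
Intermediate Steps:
F(B) = 0 (F(B) = B - B = 0)
M(p) = (-4 + p)*(6 + p) (M(p) = (p - 4)*(p + 6) = (-4 + p)*(6 + p))
(5*(-13))*(J(M(2))*F(4)) = (5*(-13))*((-24 + 2² + 2*2)²*0) = -65*(-24 + 4 + 4)²*0 = -65*(-16)²*0 = -16640*0 = -65*0 = 0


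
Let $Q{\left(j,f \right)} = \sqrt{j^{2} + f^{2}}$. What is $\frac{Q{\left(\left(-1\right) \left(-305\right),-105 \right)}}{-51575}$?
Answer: $- \frac{\sqrt{4162}}{10315} \approx -0.0062543$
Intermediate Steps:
$Q{\left(j,f \right)} = \sqrt{f^{2} + j^{2}}$
$\frac{Q{\left(\left(-1\right) \left(-305\right),-105 \right)}}{-51575} = \frac{\sqrt{\left(-105\right)^{2} + \left(\left(-1\right) \left(-305\right)\right)^{2}}}{-51575} = \sqrt{11025 + 305^{2}} \left(- \frac{1}{51575}\right) = \sqrt{11025 + 93025} \left(- \frac{1}{51575}\right) = \sqrt{104050} \left(- \frac{1}{51575}\right) = 5 \sqrt{4162} \left(- \frac{1}{51575}\right) = - \frac{\sqrt{4162}}{10315}$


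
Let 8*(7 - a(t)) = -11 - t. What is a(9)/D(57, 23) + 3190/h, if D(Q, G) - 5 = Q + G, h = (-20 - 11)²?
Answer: 560559/163370 ≈ 3.4312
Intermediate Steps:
a(t) = 67/8 + t/8 (a(t) = 7 - (-11 - t)/8 = 7 + (11/8 + t/8) = 67/8 + t/8)
h = 961 (h = (-31)² = 961)
D(Q, G) = 5 + G + Q (D(Q, G) = 5 + (Q + G) = 5 + (G + Q) = 5 + G + Q)
a(9)/D(57, 23) + 3190/h = (67/8 + (⅛)*9)/(5 + 23 + 57) + 3190/961 = (67/8 + 9/8)/85 + 3190*(1/961) = (19/2)*(1/85) + 3190/961 = 19/170 + 3190/961 = 560559/163370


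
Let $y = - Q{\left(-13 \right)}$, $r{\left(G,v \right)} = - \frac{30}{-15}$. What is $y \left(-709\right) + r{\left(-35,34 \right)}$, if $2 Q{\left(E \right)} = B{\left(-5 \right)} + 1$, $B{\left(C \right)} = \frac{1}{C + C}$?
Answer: $\frac{6421}{20} \approx 321.05$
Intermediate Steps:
$B{\left(C \right)} = \frac{1}{2 C}$
$Q{\left(E \right)} = \frac{9}{20}$ ($Q{\left(E \right)} = \frac{\frac{1}{2 \left(-5\right)} + 1}{2} = \frac{\frac{1}{2} \left(- \frac{1}{5}\right) + 1}{2} = \frac{- \frac{1}{10} + 1}{2} = \frac{1}{2} \cdot \frac{9}{10} = \frac{9}{20}$)
$r{\left(G,v \right)} = 2$ ($r{\left(G,v \right)} = \left(-30\right) \left(- \frac{1}{15}\right) = 2$)
$y = - \frac{9}{20}$ ($y = \left(-1\right) \frac{9}{20} = - \frac{9}{20} \approx -0.45$)
$y \left(-709\right) + r{\left(-35,34 \right)} = \left(- \frac{9}{20}\right) \left(-709\right) + 2 = \frac{6381}{20} + 2 = \frac{6421}{20}$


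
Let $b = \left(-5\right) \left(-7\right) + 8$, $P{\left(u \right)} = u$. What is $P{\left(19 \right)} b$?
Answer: $817$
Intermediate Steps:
$b = 43$ ($b = 35 + 8 = 43$)
$P{\left(19 \right)} b = 19 \cdot 43 = 817$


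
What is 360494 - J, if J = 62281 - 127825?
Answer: 426038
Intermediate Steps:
J = -65544
360494 - J = 360494 - 1*(-65544) = 360494 + 65544 = 426038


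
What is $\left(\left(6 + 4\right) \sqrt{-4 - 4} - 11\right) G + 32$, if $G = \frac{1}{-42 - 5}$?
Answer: $\frac{1515}{47} - \frac{20 i \sqrt{2}}{47} \approx 32.234 - 0.60179 i$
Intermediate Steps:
$G = - \frac{1}{47}$ ($G = \frac{1}{-47} = - \frac{1}{47} \approx -0.021277$)
$\left(\left(6 + 4\right) \sqrt{-4 - 4} - 11\right) G + 32 = \left(\left(6 + 4\right) \sqrt{-4 - 4} - 11\right) \left(- \frac{1}{47}\right) + 32 = \left(10 \sqrt{-8} - 11\right) \left(- \frac{1}{47}\right) + 32 = \left(10 \cdot 2 i \sqrt{2} - 11\right) \left(- \frac{1}{47}\right) + 32 = \left(20 i \sqrt{2} - 11\right) \left(- \frac{1}{47}\right) + 32 = \left(-11 + 20 i \sqrt{2}\right) \left(- \frac{1}{47}\right) + 32 = \left(\frac{11}{47} - \frac{20 i \sqrt{2}}{47}\right) + 32 = \frac{1515}{47} - \frac{20 i \sqrt{2}}{47}$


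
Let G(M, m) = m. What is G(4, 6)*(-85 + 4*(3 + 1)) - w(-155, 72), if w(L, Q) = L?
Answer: -259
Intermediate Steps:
G(4, 6)*(-85 + 4*(3 + 1)) - w(-155, 72) = 6*(-85 + 4*(3 + 1)) - 1*(-155) = 6*(-85 + 4*4) + 155 = 6*(-85 + 16) + 155 = 6*(-69) + 155 = -414 + 155 = -259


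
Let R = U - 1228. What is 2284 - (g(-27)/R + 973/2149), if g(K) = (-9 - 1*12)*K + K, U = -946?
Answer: 762123153/333709 ≈ 2283.8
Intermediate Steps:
g(K) = -20*K (g(K) = (-9 - 12)*K + K = -21*K + K = -20*K)
R = -2174 (R = -946 - 1228 = -2174)
2284 - (g(-27)/R + 973/2149) = 2284 - (-20*(-27)/(-2174) + 973/2149) = 2284 - (540*(-1/2174) + 973*(1/2149)) = 2284 - (-270/1087 + 139/307) = 2284 - 1*68203/333709 = 2284 - 68203/333709 = 762123153/333709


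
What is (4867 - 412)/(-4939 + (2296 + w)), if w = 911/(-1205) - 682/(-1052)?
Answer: -2823712650/1675280971 ≈ -1.6855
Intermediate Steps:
w = -68281/633830 (w = 911*(-1/1205) - 682*(-1/1052) = -911/1205 + 341/526 = -68281/633830 ≈ -0.10773)
(4867 - 412)/(-4939 + (2296 + w)) = (4867 - 412)/(-4939 + (2296 - 68281/633830)) = 4455/(-4939 + 1455205399/633830) = 4455/(-1675280971/633830) = 4455*(-633830/1675280971) = -2823712650/1675280971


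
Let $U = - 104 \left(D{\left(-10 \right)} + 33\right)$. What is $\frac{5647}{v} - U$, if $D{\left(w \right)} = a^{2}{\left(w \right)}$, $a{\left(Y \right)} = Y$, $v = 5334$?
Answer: $\frac{73785535}{5334} \approx 13833.0$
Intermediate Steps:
$D{\left(w \right)} = w^{2}$
$U = -13832$ ($U = - 104 \left(\left(-10\right)^{2} + 33\right) = - 104 \left(100 + 33\right) = \left(-104\right) 133 = -13832$)
$\frac{5647}{v} - U = \frac{5647}{5334} - -13832 = 5647 \cdot \frac{1}{5334} + 13832 = \frac{5647}{5334} + 13832 = \frac{73785535}{5334}$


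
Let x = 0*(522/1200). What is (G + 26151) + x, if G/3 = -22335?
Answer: -40854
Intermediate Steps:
x = 0 (x = 0*(522*(1/1200)) = 0*(87/200) = 0)
G = -67005 (G = 3*(-22335) = -67005)
(G + 26151) + x = (-67005 + 26151) + 0 = -40854 + 0 = -40854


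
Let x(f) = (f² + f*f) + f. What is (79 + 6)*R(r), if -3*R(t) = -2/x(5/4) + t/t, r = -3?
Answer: -323/21 ≈ -15.381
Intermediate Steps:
x(f) = f + 2*f² (x(f) = (f² + f²) + f = 2*f² + f = f + 2*f²)
R(t) = -19/105 (R(t) = -(-2*4/(5*(1 + 2*(5/4))) + t/t)/3 = -(-2*4/(5*(1 + 2*(5*(¼)))) + 1)/3 = -(-2*4/(5*(1 + 2*(5/4))) + 1)/3 = -(-2*4/(5*(1 + 5/2)) + 1)/3 = -(-2/((5/4)*(7/2)) + 1)/3 = -(-2/35/8 + 1)/3 = -(-2*8/35 + 1)/3 = -(-16/35 + 1)/3 = -⅓*19/35 = -19/105)
(79 + 6)*R(r) = (79 + 6)*(-19/105) = 85*(-19/105) = -323/21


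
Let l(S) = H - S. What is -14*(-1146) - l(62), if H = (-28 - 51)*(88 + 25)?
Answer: 25033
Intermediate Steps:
H = -8927 (H = -79*113 = -8927)
l(S) = -8927 - S
-14*(-1146) - l(62) = -14*(-1146) - (-8927 - 1*62) = 16044 - (-8927 - 62) = 16044 - 1*(-8989) = 16044 + 8989 = 25033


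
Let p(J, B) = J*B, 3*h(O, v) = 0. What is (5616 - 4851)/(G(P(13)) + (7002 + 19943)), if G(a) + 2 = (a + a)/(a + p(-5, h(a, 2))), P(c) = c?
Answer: 9/317 ≈ 0.028391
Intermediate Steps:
h(O, v) = 0 (h(O, v) = (⅓)*0 = 0)
p(J, B) = B*J
G(a) = 0 (G(a) = -2 + (a + a)/(a + 0*(-5)) = -2 + (2*a)/(a + 0) = -2 + (2*a)/a = -2 + 2 = 0)
(5616 - 4851)/(G(P(13)) + (7002 + 19943)) = (5616 - 4851)/(0 + (7002 + 19943)) = 765/(0 + 26945) = 765/26945 = 765*(1/26945) = 9/317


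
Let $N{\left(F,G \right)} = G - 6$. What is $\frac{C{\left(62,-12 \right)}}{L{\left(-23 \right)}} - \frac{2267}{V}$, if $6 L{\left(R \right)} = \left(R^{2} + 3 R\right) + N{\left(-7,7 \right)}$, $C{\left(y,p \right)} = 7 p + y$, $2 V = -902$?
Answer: $\frac{985555}{207911} \approx 4.7403$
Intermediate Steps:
$V = -451$ ($V = \frac{1}{2} \left(-902\right) = -451$)
$N{\left(F,G \right)} = -6 + G$
$C{\left(y,p \right)} = y + 7 p$
$L{\left(R \right)} = \frac{1}{6} + \frac{R}{2} + \frac{R^{2}}{6}$ ($L{\left(R \right)} = \frac{\left(R^{2} + 3 R\right) + \left(-6 + 7\right)}{6} = \frac{\left(R^{2} + 3 R\right) + 1}{6} = \frac{1 + R^{2} + 3 R}{6} = \frac{1}{6} + \frac{R}{2} + \frac{R^{2}}{6}$)
$\frac{C{\left(62,-12 \right)}}{L{\left(-23 \right)}} - \frac{2267}{V} = \frac{62 + 7 \left(-12\right)}{\frac{1}{6} + \frac{1}{2} \left(-23\right) + \frac{\left(-23\right)^{2}}{6}} - \frac{2267}{-451} = \frac{62 - 84}{\frac{1}{6} - \frac{23}{2} + \frac{1}{6} \cdot 529} - - \frac{2267}{451} = - \frac{22}{\frac{1}{6} - \frac{23}{2} + \frac{529}{6}} + \frac{2267}{451} = - \frac{22}{\frac{461}{6}} + \frac{2267}{451} = \left(-22\right) \frac{6}{461} + \frac{2267}{451} = - \frac{132}{461} + \frac{2267}{451} = \frac{985555}{207911}$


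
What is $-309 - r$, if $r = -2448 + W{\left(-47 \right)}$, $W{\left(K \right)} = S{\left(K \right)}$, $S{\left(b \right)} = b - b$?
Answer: $2139$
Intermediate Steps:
$S{\left(b \right)} = 0$
$W{\left(K \right)} = 0$
$r = -2448$ ($r = -2448 + 0 = -2448$)
$-309 - r = -309 - -2448 = -309 + 2448 = 2139$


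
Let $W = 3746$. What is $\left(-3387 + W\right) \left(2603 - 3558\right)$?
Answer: $-342845$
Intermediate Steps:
$\left(-3387 + W\right) \left(2603 - 3558\right) = \left(-3387 + 3746\right) \left(2603 - 3558\right) = 359 \left(-955\right) = -342845$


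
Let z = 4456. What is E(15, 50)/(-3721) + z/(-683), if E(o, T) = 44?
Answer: -16610828/2541443 ≈ -6.5360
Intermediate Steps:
E(15, 50)/(-3721) + z/(-683) = 44/(-3721) + 4456/(-683) = 44*(-1/3721) + 4456*(-1/683) = -44/3721 - 4456/683 = -16610828/2541443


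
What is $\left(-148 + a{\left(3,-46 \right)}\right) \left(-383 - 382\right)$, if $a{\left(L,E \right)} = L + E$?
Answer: $146115$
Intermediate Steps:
$a{\left(L,E \right)} = E + L$
$\left(-148 + a{\left(3,-46 \right)}\right) \left(-383 - 382\right) = \left(-148 + \left(-46 + 3\right)\right) \left(-383 - 382\right) = \left(-148 - 43\right) \left(-765\right) = \left(-191\right) \left(-765\right) = 146115$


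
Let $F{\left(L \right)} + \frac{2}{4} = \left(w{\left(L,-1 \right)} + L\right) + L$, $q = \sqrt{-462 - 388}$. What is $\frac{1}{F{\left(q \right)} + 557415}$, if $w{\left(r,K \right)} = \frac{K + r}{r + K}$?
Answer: $\frac{2229662}{1242848172161} - \frac{40 i \sqrt{34}}{1242848172161} \approx 1.794 \cdot 10^{-6} - 1.8766 \cdot 10^{-10} i$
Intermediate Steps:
$q = 5 i \sqrt{34}$ ($q = \sqrt{-850} = 5 i \sqrt{34} \approx 29.155 i$)
$w{\left(r,K \right)} = 1$ ($w{\left(r,K \right)} = \frac{K + r}{K + r} = 1$)
$F{\left(L \right)} = \frac{1}{2} + 2 L$ ($F{\left(L \right)} = - \frac{1}{2} + \left(\left(1 + L\right) + L\right) = - \frac{1}{2} + \left(1 + 2 L\right) = \frac{1}{2} + 2 L$)
$\frac{1}{F{\left(q \right)} + 557415} = \frac{1}{\left(\frac{1}{2} + 2 \cdot 5 i \sqrt{34}\right) + 557415} = \frac{1}{\left(\frac{1}{2} + 10 i \sqrt{34}\right) + 557415} = \frac{1}{\frac{1114831}{2} + 10 i \sqrt{34}}$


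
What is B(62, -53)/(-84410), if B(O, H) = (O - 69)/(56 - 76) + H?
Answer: 1053/1688200 ≈ 0.00062374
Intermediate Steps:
B(O, H) = 69/20 + H - O/20 (B(O, H) = (-69 + O)/(-20) + H = (-69 + O)*(-1/20) + H = (69/20 - O/20) + H = 69/20 + H - O/20)
B(62, -53)/(-84410) = (69/20 - 53 - 1/20*62)/(-84410) = (69/20 - 53 - 31/10)*(-1/84410) = -1053/20*(-1/84410) = 1053/1688200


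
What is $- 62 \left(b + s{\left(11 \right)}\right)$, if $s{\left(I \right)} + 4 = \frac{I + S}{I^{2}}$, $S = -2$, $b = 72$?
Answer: $- \frac{510694}{121} \approx -4220.6$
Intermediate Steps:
$s{\left(I \right)} = -4 + \frac{-2 + I}{I^{2}}$ ($s{\left(I \right)} = -4 + \frac{I - 2}{I^{2}} = -4 + \frac{-2 + I}{I^{2}}$)
$- 62 \left(b + s{\left(11 \right)}\right) = - 62 \left(72 - \left(4 - \frac{1}{11} + \frac{2}{121}\right)\right) = - 62 \left(72 - \frac{475}{121}\right) = \left(-62\right) \frac{8237}{121} = - \frac{510694}{121}$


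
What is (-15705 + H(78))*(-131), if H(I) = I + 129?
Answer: 2030238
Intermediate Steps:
H(I) = 129 + I
(-15705 + H(78))*(-131) = (-15705 + (129 + 78))*(-131) = (-15705 + 207)*(-131) = -15498*(-131) = 2030238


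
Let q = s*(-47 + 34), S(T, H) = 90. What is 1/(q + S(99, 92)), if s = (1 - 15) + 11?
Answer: 1/129 ≈ 0.0077519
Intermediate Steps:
s = -3 (s = -14 + 11 = -3)
q = 39 (q = -3*(-47 + 34) = -3*(-13) = 39)
1/(q + S(99, 92)) = 1/(39 + 90) = 1/129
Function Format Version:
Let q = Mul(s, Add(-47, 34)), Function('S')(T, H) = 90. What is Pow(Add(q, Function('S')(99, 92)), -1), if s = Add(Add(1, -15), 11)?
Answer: Rational(1, 129) ≈ 0.0077519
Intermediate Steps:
s = -3 (s = Add(-14, 11) = -3)
q = 39 (q = Mul(-3, Add(-47, 34)) = Mul(-3, -13) = 39)
Pow(Add(q, Function('S')(99, 92)), -1) = Pow(Add(39, 90), -1) = Pow(129, -1) = Rational(1, 129)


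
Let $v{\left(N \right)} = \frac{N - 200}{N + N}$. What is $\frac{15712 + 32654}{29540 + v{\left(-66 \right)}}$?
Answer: $\frac{3192156}{1949773} \approx 1.6372$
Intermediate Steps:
$v{\left(N \right)} = \frac{-200 + N}{2 N}$
$\frac{15712 + 32654}{29540 + v{\left(-66 \right)}} = \frac{15712 + 32654}{29540 + \frac{-200 - 66}{2 \left(-66\right)}} = \frac{48366}{29540 + \frac{1}{2} \left(- \frac{1}{66}\right) \left(-266\right)} = \frac{48366}{29540 + \frac{133}{66}} = \frac{48366}{\frac{1949773}{66}} = 48366 \cdot \frac{66}{1949773} = \frac{3192156}{1949773}$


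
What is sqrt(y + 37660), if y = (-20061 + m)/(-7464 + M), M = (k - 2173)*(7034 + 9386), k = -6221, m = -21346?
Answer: sqrt(4968772339101620847)/11486412 ≈ 194.06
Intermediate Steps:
M = -137829480 (M = (-6221 - 2173)*(7034 + 9386) = -8394*16420 = -137829480)
y = 41407/137836944 (y = (-20061 - 21346)/(-7464 - 137829480) = -41407/(-137836944) = -41407*(-1/137836944) = 41407/137836944 ≈ 0.00030041)
sqrt(y + 37660) = sqrt(41407/137836944 + 37660) = sqrt(5190939352447/137836944) = sqrt(4968772339101620847)/11486412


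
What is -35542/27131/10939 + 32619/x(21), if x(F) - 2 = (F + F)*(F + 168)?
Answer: 744660048007/181267762420 ≈ 4.1081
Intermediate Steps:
x(F) = 2 + 2*F*(168 + F) (x(F) = 2 + (F + F)*(F + 168) = 2 + (2*F)*(168 + F) = 2 + 2*F*(168 + F))
-35542/27131/10939 + 32619/x(21) = -35542/27131/10939 + 32619/(2 + 2*21² + 336*21) = -35542*1/27131*(1/10939) + 32619/(2 + 2*441 + 7056) = -2734/2087*1/10939 + 32619/(2 + 882 + 7056) = -2734/22829693 + 32619/7940 = 744660048007/181267762420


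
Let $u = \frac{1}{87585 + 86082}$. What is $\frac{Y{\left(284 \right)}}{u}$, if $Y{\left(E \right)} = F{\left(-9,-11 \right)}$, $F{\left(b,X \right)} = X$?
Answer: $-1910337$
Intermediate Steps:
$u = \frac{1}{173667} \approx 5.7581 \cdot 10^{-6}$
$Y{\left(E \right)} = -11$
$\frac{Y{\left(284 \right)}}{u} = - 11 \frac{1}{\frac{1}{173667}} = \left(-11\right) 173667 = -1910337$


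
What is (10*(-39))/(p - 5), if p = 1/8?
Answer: 80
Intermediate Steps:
p = 1/8 ≈ 0.12500
(10*(-39))/(p - 5) = (10*(-39))/(1/8 - 5) = -390/(-39/8) = -390*(-8/39) = 80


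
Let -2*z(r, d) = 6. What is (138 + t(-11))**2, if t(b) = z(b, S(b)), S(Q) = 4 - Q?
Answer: 18225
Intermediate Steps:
z(r, d) = -3 (z(r, d) = -1/2*6 = -3)
t(b) = -3
(138 + t(-11))**2 = (138 - 3)**2 = 135**2 = 18225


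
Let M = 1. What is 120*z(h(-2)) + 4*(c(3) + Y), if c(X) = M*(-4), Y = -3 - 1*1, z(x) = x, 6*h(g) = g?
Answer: -72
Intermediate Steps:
h(g) = g/6
Y = -4 (Y = -3 - 1 = -4)
c(X) = -4 (c(X) = 1*(-4) = -4)
120*z(h(-2)) + 4*(c(3) + Y) = 120*((⅙)*(-2)) + 4*(-4 - 4) = 120*(-⅓) + 4*(-8) = -40 - 32 = -72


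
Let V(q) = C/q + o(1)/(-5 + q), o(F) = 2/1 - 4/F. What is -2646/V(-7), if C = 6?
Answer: 111132/29 ≈ 3832.1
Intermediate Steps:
o(F) = 2 - 4/F (o(F) = 2*1 - 4/F = 2 - 4/F)
V(q) = -2/(-5 + q) + 6/q (V(q) = 6/q + (2 - 4/1)/(-5 + q) = 6/q + (2 - 4*1)/(-5 + q) = 6/q + (2 - 4)/(-5 + q) = 6/q - 2/(-5 + q) = -2/(-5 + q) + 6/q)
-2646/V(-7) = -2646/(2*(-15 + 2*(-7))/(-7*(-5 - 7))) = -2646/(2*(-⅐)*(-15 - 14)/(-12)) = -2646/(2*(-⅐)*(-1/12)*(-29)) = -2646/(-29/42) = -2646*(-42)/29 = -126*(-882/29) = 111132/29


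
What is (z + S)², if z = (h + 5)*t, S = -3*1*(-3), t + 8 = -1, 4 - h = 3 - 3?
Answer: 5184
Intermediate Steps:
h = 4 (h = 4 - (3 - 3) = 4 - 1*0 = 4 + 0 = 4)
t = -9 (t = -8 - 1 = -9)
S = 9 (S = -3*(-3) = 9)
z = -81 (z = (4 + 5)*(-9) = 9*(-9) = -81)
(z + S)² = (-81 + 9)² = (-72)² = 5184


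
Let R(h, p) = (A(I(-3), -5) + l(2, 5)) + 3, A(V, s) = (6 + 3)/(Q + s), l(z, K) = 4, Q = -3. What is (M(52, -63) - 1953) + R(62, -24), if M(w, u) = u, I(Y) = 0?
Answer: -16081/8 ≈ -2010.1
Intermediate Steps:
A(V, s) = 9/(-3 + s) (A(V, s) = (6 + 3)/(-3 + s) = 9/(-3 + s))
R(h, p) = 47/8 (R(h, p) = (9/(-3 - 5) + 4) + 3 = (9/(-8) + 4) + 3 = (9*(-1/8) + 4) + 3 = (-9/8 + 4) + 3 = 23/8 + 3 = 47/8)
(M(52, -63) - 1953) + R(62, -24) = (-63 - 1953) + 47/8 = -2016 + 47/8 = -16081/8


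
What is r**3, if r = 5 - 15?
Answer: -1000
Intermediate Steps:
r = -10
r**3 = (-10)**3 = -1000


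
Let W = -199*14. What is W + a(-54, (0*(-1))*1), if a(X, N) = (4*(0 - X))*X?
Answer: -14450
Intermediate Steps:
W = -2786
a(X, N) = -4*X**2 (a(X, N) = (4*(-X))*X = (-4*X)*X = -4*X**2)
W + a(-54, (0*(-1))*1) = -2786 - 4*(-54)**2 = -2786 - 4*2916 = -2786 - 11664 = -14450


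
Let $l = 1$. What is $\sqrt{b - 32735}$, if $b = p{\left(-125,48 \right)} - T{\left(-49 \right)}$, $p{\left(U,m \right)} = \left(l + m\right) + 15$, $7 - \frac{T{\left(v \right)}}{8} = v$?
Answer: $i \sqrt{33119} \approx 181.99 i$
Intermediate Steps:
$T{\left(v \right)} = 56 - 8 v$
$p{\left(U,m \right)} = 16 + m$ ($p{\left(U,m \right)} = \left(1 + m\right) + 15 = 16 + m$)
$b = -384$ ($b = \left(16 + 48\right) - \left(56 - -392\right) = 64 - \left(56 + 392\right) = 64 - 448 = -384$)
$\sqrt{b - 32735} = \sqrt{-384 - 32735} = \sqrt{-33119} = i \sqrt{33119}$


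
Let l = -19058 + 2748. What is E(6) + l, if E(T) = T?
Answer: -16304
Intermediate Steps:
l = -16310
E(6) + l = 6 - 16310 = -16304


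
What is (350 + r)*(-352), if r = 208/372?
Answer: -11475904/93 ≈ -1.2340e+5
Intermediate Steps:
r = 52/93 (r = 208*(1/372) = 52/93 ≈ 0.55914)
(350 + r)*(-352) = (350 + 52/93)*(-352) = (32602/93)*(-352) = -11475904/93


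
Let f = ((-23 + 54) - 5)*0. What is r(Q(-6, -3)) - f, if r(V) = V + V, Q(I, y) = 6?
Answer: 12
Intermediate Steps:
f = 0 (f = (31 - 5)*0 = 26*0 = 0)
r(V) = 2*V
r(Q(-6, -3)) - f = 2*6 - 1*0 = 12 + 0 = 12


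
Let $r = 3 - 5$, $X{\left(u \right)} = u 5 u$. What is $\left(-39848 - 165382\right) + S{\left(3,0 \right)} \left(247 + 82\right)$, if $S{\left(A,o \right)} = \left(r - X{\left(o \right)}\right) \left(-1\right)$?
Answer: $-204572$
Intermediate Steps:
$X{\left(u \right)} = 5 u^{2}$ ($X{\left(u \right)} = 5 u u = 5 u^{2}$)
$r = -2$ ($r = 3 - 5 = -2$)
$S{\left(A,o \right)} = 2 + 5 o^{2}$ ($S{\left(A,o \right)} = \left(-2 - 5 o^{2}\right) \left(-1\right) = 2 + 5 o^{2}$)
$\left(-39848 - 165382\right) + S{\left(3,0 \right)} \left(247 + 82\right) = \left(-39848 - 165382\right) + \left(2 + 5 \cdot 0^{2}\right) \left(247 + 82\right) = -205230 + \left(2 + 5 \cdot 0\right) 329 = -205230 + \left(2 + 0\right) 329 = -205230 + 2 \cdot 329 = -205230 + 658 = -204572$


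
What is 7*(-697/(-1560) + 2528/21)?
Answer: 439813/520 ≈ 845.79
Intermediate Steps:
7*(-697/(-1560) + 2528/21) = 7*(-697*(-1/1560) + 2528*(1/21)) = 7*(697/1560 + 2528/21) = 7*(439813/3640) = 439813/520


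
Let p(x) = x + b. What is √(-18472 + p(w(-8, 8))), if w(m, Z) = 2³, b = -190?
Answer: I*√18654 ≈ 136.58*I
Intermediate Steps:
w(m, Z) = 8
p(x) = -190 + x (p(x) = x - 190 = -190 + x)
√(-18472 + p(w(-8, 8))) = √(-18472 + (-190 + 8)) = √(-18472 - 182) = √(-18654) = I*√18654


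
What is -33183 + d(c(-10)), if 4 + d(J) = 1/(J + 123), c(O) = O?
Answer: -3750130/113 ≈ -33187.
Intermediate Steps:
d(J) = -4 + 1/(123 + J) (d(J) = -4 + 1/(J + 123) = -4 + 1/(123 + J))
-33183 + d(c(-10)) = -33183 + (-491 - 4*(-10))/(123 - 10) = -33183 + (-491 + 40)/113 = -33183 + (1/113)*(-451) = -33183 - 451/113 = -3750130/113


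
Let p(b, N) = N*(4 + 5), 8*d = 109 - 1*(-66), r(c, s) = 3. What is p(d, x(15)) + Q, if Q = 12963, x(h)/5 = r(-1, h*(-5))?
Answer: 13098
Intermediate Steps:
x(h) = 15 (x(h) = 5*3 = 15)
d = 175/8 (d = (109 - 1*(-66))/8 = (109 + 66)/8 = (1/8)*175 = 175/8 ≈ 21.875)
p(b, N) = 9*N (p(b, N) = N*9 = 9*N)
p(d, x(15)) + Q = 9*15 + 12963 = 135 + 12963 = 13098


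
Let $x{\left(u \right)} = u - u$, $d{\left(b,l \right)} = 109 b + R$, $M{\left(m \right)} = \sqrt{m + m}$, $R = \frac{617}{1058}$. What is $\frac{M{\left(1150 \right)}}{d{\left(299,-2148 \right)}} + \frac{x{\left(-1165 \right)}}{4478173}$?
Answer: $\frac{2116 \sqrt{23}}{6896379} \approx 0.0014715$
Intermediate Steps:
$R = \frac{617}{1058}$ ($R = 617 \cdot \frac{1}{1058} = \frac{617}{1058} \approx 0.58318$)
$M{\left(m \right)} = \sqrt{2} \sqrt{m}$ ($M{\left(m \right)} = \sqrt{2 m} = \sqrt{2} \sqrt{m}$)
$d{\left(b,l \right)} = \frac{617}{1058} + 109 b$ ($d{\left(b,l \right)} = 109 b + \frac{617}{1058} = \frac{617}{1058} + 109 b$)
$x{\left(u \right)} = 0$
$\frac{M{\left(1150 \right)}}{d{\left(299,-2148 \right)}} + \frac{x{\left(-1165 \right)}}{4478173} = \frac{\sqrt{2} \sqrt{1150}}{\frac{617}{1058} + 109 \cdot 299} + \frac{0}{4478173} = \frac{\sqrt{2} \cdot 5 \sqrt{46}}{\frac{617}{1058} + 32591} + 0 \cdot \frac{1}{4478173} = \frac{10 \sqrt{23}}{\frac{34481895}{1058}} + 0 = 10 \sqrt{23} \cdot \frac{1058}{34481895} + 0 = \frac{2116 \sqrt{23}}{6896379} + 0 = \frac{2116 \sqrt{23}}{6896379}$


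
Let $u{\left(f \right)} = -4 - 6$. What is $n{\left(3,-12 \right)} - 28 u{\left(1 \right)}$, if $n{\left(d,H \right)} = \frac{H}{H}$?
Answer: $281$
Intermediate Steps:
$u{\left(f \right)} = -10$ ($u{\left(f \right)} = -4 - 6 = -10$)
$n{\left(d,H \right)} = 1$
$n{\left(3,-12 \right)} - 28 u{\left(1 \right)} = 1 - -280 = 1 + 280 = 281$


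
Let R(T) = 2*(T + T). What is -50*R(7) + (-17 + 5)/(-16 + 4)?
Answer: -1399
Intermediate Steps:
R(T) = 4*T (R(T) = 2*(2*T) = 4*T)
-50*R(7) + (-17 + 5)/(-16 + 4) = -200*7 + (-17 + 5)/(-16 + 4) = -50*28 - 12/(-12) = -1400 - 12*(-1/12) = -1400 + 1 = -1399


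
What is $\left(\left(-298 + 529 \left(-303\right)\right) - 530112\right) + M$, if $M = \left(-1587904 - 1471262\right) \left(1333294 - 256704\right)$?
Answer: $-3293468214637$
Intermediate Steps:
$M = -3293467523940$ ($M = \left(-3059166\right) 1076590 = -3293467523940$)
$\left(\left(-298 + 529 \left(-303\right)\right) - 530112\right) + M = \left(\left(-298 + 529 \left(-303\right)\right) - 530112\right) - 3293467523940 = \left(\left(-298 - 160287\right) - 530112\right) - 3293467523940 = \left(-160585 - 530112\right) - 3293467523940 = -690697 - 3293467523940 = -3293468214637$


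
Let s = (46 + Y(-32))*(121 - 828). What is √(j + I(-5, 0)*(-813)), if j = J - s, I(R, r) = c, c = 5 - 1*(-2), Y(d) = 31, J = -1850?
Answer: √46898 ≈ 216.56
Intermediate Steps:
s = -54439 (s = (46 + 31)*(121 - 828) = 77*(-707) = -54439)
c = 7 (c = 5 + 2 = 7)
I(R, r) = 7
j = 52589 (j = -1850 - 1*(-54439) = -1850 + 54439 = 52589)
√(j + I(-5, 0)*(-813)) = √(52589 + 7*(-813)) = √(52589 - 5691) = √46898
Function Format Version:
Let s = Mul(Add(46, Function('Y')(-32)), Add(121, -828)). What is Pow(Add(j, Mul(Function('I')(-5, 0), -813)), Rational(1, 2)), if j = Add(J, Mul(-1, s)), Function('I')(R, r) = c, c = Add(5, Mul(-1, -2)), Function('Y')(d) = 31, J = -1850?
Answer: Pow(46898, Rational(1, 2)) ≈ 216.56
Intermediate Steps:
s = -54439 (s = Mul(Add(46, 31), Add(121, -828)) = Mul(77, -707) = -54439)
c = 7 (c = Add(5, 2) = 7)
Function('I')(R, r) = 7
j = 52589 (j = Add(-1850, Mul(-1, -54439)) = Add(-1850, 54439) = 52589)
Pow(Add(j, Mul(Function('I')(-5, 0), -813)), Rational(1, 2)) = Pow(Add(52589, Mul(7, -813)), Rational(1, 2)) = Pow(Add(52589, -5691), Rational(1, 2)) = Pow(46898, Rational(1, 2))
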